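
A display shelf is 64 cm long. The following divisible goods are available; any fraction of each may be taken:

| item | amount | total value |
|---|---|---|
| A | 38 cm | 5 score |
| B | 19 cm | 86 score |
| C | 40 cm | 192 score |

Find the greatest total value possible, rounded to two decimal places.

278.66

Take in order of value per unit:
- C (192/40 per unit): all 40 → value 192, running total 192.00
- B (86/19 per unit): all 19 → value 86, running total 278.00
- A (5/38 per unit): 5 of 38 → value 5×5/38 = 0.6579, running total 278.66
Total 278.66.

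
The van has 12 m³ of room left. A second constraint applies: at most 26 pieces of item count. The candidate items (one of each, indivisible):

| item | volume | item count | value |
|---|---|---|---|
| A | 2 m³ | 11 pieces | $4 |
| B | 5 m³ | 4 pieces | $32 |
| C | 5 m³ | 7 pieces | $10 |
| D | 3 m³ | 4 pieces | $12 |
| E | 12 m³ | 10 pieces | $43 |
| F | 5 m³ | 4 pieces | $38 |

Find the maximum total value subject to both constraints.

Feasible sets respecting both limits:
- A+B+F: volume 12, item count 19, value 74
- B+F: volume 10, item count 8, value 70
- A+D+F: volume 10, item count 19, value 54
Best: $74.

$74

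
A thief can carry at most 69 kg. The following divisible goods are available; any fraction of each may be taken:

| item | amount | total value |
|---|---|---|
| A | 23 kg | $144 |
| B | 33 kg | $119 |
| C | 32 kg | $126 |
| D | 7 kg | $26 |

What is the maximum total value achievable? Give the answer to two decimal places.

321.24

Take in order of value per unit:
- A (144/23 per unit): all 23 → value 144, running total 144.00
- C (126/32 per unit): all 32 → value 126, running total 270.00
- D (26/7 per unit): all 7 → value 26, running total 296.00
- B (119/33 per unit): 7 of 33 → value 7×119/33 = 25.2424, running total 321.24
Total 321.24.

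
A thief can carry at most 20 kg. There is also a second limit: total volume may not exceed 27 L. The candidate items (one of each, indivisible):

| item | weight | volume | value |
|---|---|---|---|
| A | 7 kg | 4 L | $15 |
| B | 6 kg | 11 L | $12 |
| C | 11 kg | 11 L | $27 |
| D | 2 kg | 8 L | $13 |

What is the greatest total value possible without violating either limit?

$55

Feasible sets respecting both limits:
- A+C+D: weight 20, volume 23, value 55
- A+C: weight 18, volume 15, value 42
- A+B+D: weight 15, volume 23, value 40
- C+D: weight 13, volume 19, value 40
Best: $55.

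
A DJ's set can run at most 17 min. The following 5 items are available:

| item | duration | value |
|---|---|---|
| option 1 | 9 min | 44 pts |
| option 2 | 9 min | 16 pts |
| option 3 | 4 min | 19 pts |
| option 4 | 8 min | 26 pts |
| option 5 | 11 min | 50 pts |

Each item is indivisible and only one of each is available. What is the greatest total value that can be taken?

Check high-value combinations within 17 min:
- option 1+option 4: duration 9+8=17, value 44+26=70
- option 3+option 5: duration 4+11=15, value 19+50=69
- option 1+option 3: duration 9+4=13, value 44+19=63
- option 5: duration 11, value 50
Best: 70 pts.

70 pts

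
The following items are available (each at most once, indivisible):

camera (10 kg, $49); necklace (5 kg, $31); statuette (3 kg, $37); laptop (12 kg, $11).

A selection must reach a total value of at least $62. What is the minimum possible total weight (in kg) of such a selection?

8

Subsets with value ≥ 62, sorted by total weight:
- necklace+statuette: weight 8, value 68
- camera+statuette: weight 13, value 86
- camera+necklace: weight 15, value 80
Minimum weight: 8 kg.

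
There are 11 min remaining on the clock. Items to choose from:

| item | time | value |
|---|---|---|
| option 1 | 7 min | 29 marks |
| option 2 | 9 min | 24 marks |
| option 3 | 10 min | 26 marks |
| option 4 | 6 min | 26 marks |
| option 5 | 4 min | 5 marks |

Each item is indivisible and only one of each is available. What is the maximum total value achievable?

34 marks

This is a 0/1 knapsack; check combinations near the capacity.
- option 1+option 5: time 7+4=11, value 29+5=34
- option 4+option 5: time 6+4=10, value 26+5=31
- option 1: time 7, value 29
- option 4: time 6, value 26
Best: 34 marks.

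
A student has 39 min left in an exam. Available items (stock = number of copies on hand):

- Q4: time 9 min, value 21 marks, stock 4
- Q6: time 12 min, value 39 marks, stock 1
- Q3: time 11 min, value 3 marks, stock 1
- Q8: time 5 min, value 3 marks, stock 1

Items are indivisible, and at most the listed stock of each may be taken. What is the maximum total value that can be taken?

102 marks

Top feasible selections:
- 3×Q4 + 1×Q6: time 39, value 102
- 2×Q4 + 1×Q6 + 1×Q8: time 35, value 84
- 4×Q4: time 36, value 84
- 2×Q4 + 1×Q6: time 30, value 81
Best: 102 marks.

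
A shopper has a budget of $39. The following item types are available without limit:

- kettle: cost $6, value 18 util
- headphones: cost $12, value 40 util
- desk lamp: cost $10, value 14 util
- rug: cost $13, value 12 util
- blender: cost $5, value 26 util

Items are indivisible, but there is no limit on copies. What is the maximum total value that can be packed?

182 util

Best value-per-unit is blender at 26/5, and filling with it alone uses cost 7×5=35. No mix of the others beats 7×26 = 182.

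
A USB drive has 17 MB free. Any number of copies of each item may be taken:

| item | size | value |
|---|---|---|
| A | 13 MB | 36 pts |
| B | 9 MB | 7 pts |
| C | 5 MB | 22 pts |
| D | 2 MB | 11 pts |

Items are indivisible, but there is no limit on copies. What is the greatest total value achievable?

88 pts

Best value-per-unit is D at 11/2; filling with it alone gives 8×11 = 88.
Optimal mix: 1×C + 6×D → size 17, value 88.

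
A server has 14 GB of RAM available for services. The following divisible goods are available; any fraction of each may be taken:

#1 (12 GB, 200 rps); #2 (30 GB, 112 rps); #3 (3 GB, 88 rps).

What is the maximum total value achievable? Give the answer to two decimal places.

271.33

Take in order of value per unit:
- #3 (88/3 per unit): all 3 → value 88, running total 88.00
- #1 (200/12 per unit): 11 of 12 → value 11×200/12 = 183.3333, running total 271.33
Total 271.33.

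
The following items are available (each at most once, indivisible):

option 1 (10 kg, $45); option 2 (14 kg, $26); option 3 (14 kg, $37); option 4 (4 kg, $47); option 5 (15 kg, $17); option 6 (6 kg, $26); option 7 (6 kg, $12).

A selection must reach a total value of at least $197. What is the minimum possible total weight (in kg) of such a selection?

63

Subsets with value ≥ 197, sorted by total weight:
- option 1+option 2+option 3+option 4+option 5+option 6: weight 63, value 198
- option 1+option 2+option 3+option 4+option 5+option 6+option 7: weight 69, value 210
Minimum weight: 63 kg.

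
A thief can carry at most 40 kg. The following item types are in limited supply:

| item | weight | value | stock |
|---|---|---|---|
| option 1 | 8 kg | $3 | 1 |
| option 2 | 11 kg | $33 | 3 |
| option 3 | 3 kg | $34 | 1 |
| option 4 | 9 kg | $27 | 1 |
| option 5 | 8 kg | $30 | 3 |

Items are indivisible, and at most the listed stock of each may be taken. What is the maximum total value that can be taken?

Top feasible selections:
- 1×option 2 + 1×option 3 + 3×option 5: weight 38, value 157
- 1×option 2 + 1×option 3 + 1×option 4 + 2×option 5: weight 39, value 154
- 1×option 3 + 1×option 4 + 3×option 5: weight 36, value 151
- 3×option 2 + 1×option 3: weight 36, value 133
Best: $157.

$157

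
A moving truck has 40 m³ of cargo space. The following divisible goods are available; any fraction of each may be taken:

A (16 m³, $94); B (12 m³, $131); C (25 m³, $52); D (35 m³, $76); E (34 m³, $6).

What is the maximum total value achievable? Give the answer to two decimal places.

Take in order of value per unit:
- B (131/12 per unit): all 12 → value 131, running total 131.00
- A (94/16 per unit): all 16 → value 94, running total 225.00
- D (76/35 per unit): 12 of 35 → value 12×76/35 = 26.0571, running total 251.06
Total 251.06.

251.06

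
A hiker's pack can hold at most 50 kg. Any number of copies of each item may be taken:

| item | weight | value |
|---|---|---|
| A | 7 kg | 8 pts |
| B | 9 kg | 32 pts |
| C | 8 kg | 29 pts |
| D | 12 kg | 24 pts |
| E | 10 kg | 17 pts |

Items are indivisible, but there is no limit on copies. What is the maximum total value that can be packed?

Best value-per-unit is C at 29/8; filling with it alone gives 6×29 = 174.
Optimal mix: 2×B + 4×C → weight 50, value 180.

180 pts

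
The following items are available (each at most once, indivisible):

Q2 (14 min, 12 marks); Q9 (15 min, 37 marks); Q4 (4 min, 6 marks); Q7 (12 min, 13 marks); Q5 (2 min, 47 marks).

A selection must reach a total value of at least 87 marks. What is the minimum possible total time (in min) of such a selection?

Subsets with value ≥ 87, sorted by total time:
- Q9+Q4+Q5: time 21, value 90
- Q9+Q7+Q5: time 29, value 97
- Q2+Q9+Q5: time 31, value 96
Minimum time: 21 min.

21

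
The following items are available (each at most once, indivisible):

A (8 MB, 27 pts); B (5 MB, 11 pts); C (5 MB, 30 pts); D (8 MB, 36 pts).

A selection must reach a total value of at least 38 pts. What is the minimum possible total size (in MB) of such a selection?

10

Subsets with value ≥ 38, sorted by total size:
- B+C: size 10, value 41
- C+D: size 13, value 66
Minimum size: 10 MB.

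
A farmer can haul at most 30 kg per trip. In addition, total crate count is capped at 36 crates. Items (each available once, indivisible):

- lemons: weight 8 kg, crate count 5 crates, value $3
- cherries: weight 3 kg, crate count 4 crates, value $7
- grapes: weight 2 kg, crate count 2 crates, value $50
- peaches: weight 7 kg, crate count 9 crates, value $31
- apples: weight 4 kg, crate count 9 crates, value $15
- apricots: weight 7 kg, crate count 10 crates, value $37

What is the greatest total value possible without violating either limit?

Feasible sets respecting both limits:
- cherries+grapes+peaches+apples+apricots: weight 23, crate count 34, value 140
- lemons+grapes+peaches+apples+apricots: weight 28, crate count 35, value 136
- grapes+peaches+apples+apricots: weight 20, crate count 30, value 133
- lemons+cherries+grapes+peaches+apricots: weight 27, crate count 30, value 128
Best: $140.

$140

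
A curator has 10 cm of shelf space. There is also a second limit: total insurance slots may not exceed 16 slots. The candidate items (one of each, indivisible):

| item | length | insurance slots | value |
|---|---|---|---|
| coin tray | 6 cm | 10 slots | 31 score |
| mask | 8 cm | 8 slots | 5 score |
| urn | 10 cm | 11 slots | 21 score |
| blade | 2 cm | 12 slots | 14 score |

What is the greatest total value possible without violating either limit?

31 score

Feasible sets respecting both limits:
- coin tray: length 6, insurance slots 10, value 31
- urn: length 10, insurance slots 11, value 21
- blade: length 2, insurance slots 12, value 14
- mask: length 8, insurance slots 8, value 5
Best: 31 score.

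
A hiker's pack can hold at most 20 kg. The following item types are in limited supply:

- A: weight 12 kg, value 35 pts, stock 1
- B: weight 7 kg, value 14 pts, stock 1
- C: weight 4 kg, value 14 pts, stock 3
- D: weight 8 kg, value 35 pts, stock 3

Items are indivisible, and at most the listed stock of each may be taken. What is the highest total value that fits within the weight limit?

84 pts

Best selections within weight 20 and stock limits:
- 1×C + 2×D: weight 20, value 84
- 3×C + 1×D: weight 20, value 77
Best: 84 pts.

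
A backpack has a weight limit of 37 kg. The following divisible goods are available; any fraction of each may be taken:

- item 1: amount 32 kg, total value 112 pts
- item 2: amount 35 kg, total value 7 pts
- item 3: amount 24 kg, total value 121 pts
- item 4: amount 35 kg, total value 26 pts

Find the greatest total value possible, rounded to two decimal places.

166.50

Take in order of value per unit:
- item 3 (121/24 per unit): all 24 → value 121, running total 121.00
- item 1 (112/32 per unit): 13 of 32 → value 13×112/32 = 45.5000, running total 166.50
Total 166.50.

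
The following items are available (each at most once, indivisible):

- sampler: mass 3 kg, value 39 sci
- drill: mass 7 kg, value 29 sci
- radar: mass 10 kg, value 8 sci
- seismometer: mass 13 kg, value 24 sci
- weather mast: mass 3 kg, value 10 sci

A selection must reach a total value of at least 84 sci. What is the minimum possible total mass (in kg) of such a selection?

23

Subsets with value ≥ 84, sorted by total mass:
- sampler+drill+seismometer: mass 23, value 92
- sampler+drill+radar+weather mast: mass 23, value 86
- sampler+drill+seismometer+weather mast: mass 26, value 102
- sampler+drill+radar+seismometer: mass 33, value 100
Minimum mass: 23 kg.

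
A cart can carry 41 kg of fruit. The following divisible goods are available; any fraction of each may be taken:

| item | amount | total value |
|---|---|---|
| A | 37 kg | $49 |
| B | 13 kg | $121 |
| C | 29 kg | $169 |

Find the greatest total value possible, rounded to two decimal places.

284.17

Take in order of value per unit:
- B (121/13 per unit): all 13 → value 121, running total 121.00
- C (169/29 per unit): 28 of 29 → value 28×169/29 = 163.1724, running total 284.17
Total 284.17.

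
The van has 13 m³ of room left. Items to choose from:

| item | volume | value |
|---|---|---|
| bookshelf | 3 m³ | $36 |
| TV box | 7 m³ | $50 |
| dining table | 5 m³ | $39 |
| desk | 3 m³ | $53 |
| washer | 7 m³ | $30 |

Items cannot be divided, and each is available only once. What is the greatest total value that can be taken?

$139

Check high-value combinations within 13 m³:
- bookshelf+TV box+desk: volume 3+7+3=13, value 36+50+53=139
- bookshelf+dining table+desk: volume 3+5+3=11, value 36+39+53=128
- bookshelf+desk+washer: volume 3+3+7=13, value 36+53+30=119
Best: $139.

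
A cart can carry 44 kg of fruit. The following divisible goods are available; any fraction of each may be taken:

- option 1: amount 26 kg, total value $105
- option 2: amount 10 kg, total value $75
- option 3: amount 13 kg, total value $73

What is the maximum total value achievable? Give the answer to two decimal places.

232.81

Take in order of value per unit:
- option 2 (75/10 per unit): all 10 → value 75, running total 75.00
- option 3 (73/13 per unit): all 13 → value 73, running total 148.00
- option 1 (105/26 per unit): 21 of 26 → value 21×105/26 = 84.8077, running total 232.81
Total 232.81.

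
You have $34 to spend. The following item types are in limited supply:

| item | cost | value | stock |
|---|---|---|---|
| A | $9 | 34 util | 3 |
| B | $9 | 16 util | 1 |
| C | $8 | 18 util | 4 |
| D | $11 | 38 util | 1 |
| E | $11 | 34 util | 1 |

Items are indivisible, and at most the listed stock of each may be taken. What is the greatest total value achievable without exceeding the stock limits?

Top feasible selections:
- 2×A + 1×D: cost 29, value 106
- 1×A + 1×D + 1×E: cost 31, value 106
- 2×A + 2×C: cost 34, value 104
- 3×A: cost 27, value 102
Best: 106 util.

106 util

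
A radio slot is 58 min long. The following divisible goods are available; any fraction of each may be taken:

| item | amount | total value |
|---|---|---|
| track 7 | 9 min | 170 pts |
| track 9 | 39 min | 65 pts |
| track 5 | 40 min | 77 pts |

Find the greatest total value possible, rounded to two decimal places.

Take in order of value per unit:
- track 7 (170/9 per unit): all 9 → value 170, running total 170.00
- track 5 (77/40 per unit): all 40 → value 77, running total 247.00
- track 9 (65/39 per unit): 9 of 39 → value 9×65/39 = 15.0000, running total 262.00
Total 262.00.

262.00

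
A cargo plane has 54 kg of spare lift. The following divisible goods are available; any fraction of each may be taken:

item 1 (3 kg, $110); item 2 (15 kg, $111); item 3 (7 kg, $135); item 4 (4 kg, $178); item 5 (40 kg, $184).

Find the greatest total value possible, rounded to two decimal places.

Take in order of value per unit:
- item 4 (178/4 per unit): all 4 → value 178, running total 178.00
- item 1 (110/3 per unit): all 3 → value 110, running total 288.00
- item 3 (135/7 per unit): all 7 → value 135, running total 423.00
- item 2 (111/15 per unit): all 15 → value 111, running total 534.00
- item 5 (184/40 per unit): 25 of 40 → value 25×184/40 = 115.0000, running total 649.00
Total 649.00.

649.00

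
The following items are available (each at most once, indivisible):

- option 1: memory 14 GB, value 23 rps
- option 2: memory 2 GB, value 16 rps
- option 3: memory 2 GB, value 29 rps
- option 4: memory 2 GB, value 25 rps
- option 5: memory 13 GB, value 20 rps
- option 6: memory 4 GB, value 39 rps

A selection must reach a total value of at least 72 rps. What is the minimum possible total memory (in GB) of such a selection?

Subsets with value ≥ 72, sorted by total memory:
- option 3+option 4+option 6: memory 8, value 93
- option 2+option 3+option 6: memory 8, value 84
- option 2+option 4+option 6: memory 8, value 80
Minimum memory: 8 GB.

8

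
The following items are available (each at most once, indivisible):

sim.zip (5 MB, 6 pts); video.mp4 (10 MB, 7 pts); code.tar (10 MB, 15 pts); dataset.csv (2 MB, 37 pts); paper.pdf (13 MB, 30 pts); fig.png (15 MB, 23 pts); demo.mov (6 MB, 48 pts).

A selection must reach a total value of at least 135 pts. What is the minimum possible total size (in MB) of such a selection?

36

Subsets with value ≥ 135, sorted by total size:
- dataset.csv+paper.pdf+fig.png+demo.mov: size 36, value 138
- sim.zip+code.tar+dataset.csv+paper.pdf+demo.mov: size 36, value 136
- sim.zip+dataset.csv+paper.pdf+fig.png+demo.mov: size 41, value 144
- video.mp4+code.tar+dataset.csv+paper.pdf+demo.mov: size 41, value 137
Minimum size: 36 MB.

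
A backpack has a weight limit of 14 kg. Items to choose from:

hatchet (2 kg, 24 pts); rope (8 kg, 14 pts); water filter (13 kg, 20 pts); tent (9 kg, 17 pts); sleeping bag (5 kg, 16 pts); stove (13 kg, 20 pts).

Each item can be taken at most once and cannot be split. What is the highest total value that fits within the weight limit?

This is a 0/1 knapsack; check combinations near the capacity.
- hatchet+tent: weight 2+9=11, value 24+17=41
- hatchet+sleeping bag: weight 2+5=7, value 24+16=40
- hatchet+rope: weight 2+8=10, value 24+14=38
- tent+sleeping bag: weight 9+5=14, value 17+16=33
Best: 41 pts.

41 pts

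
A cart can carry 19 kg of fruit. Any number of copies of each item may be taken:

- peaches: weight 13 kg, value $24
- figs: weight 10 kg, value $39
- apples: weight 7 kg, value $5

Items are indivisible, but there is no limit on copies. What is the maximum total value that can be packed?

Best value-per-unit is figs at 39/10; filling with it alone gives 1×39 = 39.
Optimal mix: 1×figs + 1×apples → weight 17, value 44.

$44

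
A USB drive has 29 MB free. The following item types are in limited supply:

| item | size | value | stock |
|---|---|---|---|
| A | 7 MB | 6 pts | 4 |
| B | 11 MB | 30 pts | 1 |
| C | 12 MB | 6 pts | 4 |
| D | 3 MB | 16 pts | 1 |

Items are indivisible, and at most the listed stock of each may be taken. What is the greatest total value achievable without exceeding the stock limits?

Best selections within size 29 and stock limits:
- 2×A + 1×B + 1×D: size 28, value 58
- 1×A + 1×B + 1×D: size 21, value 52
- 1×B + 1×C + 1×D: size 26, value 52
- 1×B + 1×D: size 14, value 46
Best: 58 pts.

58 pts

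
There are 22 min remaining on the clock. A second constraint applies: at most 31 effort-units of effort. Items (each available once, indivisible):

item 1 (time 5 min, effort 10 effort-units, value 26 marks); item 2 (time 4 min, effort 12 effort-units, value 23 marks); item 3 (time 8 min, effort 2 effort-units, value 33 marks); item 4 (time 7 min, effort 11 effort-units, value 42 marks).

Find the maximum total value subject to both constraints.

101 marks

Feasible sets respecting both limits:
- item 1+item 3+item 4: time 20, effort 23, value 101
- item 2+item 3+item 4: time 19, effort 25, value 98
- item 1+item 2+item 3: time 17, effort 24, value 82
Best: 101 marks.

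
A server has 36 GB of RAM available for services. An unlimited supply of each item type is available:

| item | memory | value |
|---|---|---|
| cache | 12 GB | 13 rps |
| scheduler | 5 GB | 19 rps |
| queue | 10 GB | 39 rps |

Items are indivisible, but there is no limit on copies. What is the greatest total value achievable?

136 rps

Best value-per-unit is queue at 39/10; filling with it alone gives 3×39 = 117.
Optimal mix: 1×scheduler + 3×queue → memory 35, value 136.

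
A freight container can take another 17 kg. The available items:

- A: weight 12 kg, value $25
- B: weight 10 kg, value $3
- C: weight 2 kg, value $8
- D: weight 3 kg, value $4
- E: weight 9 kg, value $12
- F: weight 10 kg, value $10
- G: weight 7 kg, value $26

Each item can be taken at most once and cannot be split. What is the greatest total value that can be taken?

This is a 0/1 knapsack; check combinations near the capacity.
- C+D+G: weight 2+3+7=12, value 8+4+26=38
- E+G: weight 9+7=16, value 12+26=38
- A+C+D: weight 12+2+3=17, value 25+8+4=37
Best: $38.

$38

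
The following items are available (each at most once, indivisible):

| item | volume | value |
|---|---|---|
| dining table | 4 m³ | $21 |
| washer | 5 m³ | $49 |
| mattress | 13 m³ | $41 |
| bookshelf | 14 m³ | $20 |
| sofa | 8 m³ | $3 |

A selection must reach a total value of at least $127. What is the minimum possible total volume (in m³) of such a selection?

Subsets with value ≥ 127, sorted by total volume:
- dining table+washer+mattress+bookshelf: volume 36, value 131
- dining table+washer+mattress+bookshelf+sofa: volume 44, value 134
Minimum volume: 36 m³.

36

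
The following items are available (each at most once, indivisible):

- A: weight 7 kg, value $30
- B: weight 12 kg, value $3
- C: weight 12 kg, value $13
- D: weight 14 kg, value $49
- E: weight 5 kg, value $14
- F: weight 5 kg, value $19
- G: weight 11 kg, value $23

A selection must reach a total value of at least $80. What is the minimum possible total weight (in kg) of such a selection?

Subsets with value ≥ 80, sorted by total weight:
- D+E+F: weight 24, value 82
- A+D+F: weight 26, value 98
- A+D+E: weight 26, value 93
Minimum weight: 24 kg.

24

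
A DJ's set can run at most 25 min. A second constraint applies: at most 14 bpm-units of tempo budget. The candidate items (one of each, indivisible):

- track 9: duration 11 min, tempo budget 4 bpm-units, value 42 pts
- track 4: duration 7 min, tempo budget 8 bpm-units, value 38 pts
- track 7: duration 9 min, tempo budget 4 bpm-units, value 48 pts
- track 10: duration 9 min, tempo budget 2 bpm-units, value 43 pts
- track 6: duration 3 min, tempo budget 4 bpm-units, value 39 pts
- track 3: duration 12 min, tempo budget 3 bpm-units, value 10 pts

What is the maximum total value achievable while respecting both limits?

130 pts

Feasible sets respecting both limits:
- track 7+track 10+track 6: duration 21, tempo budget 10, value 130
- track 4+track 7+track 10: duration 25, tempo budget 14, value 129
- track 9+track 7+track 6: duration 23, tempo budget 12, value 129
Best: 130 pts.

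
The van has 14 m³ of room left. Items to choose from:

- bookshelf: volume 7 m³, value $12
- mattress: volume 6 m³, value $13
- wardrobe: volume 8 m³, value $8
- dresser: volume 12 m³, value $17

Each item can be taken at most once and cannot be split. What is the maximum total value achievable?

Check high-value combinations within 14 m³:
- bookshelf+mattress: volume 7+6=13, value 12+13=25
- mattress+wardrobe: volume 6+8=14, value 13+8=21
- dresser: volume 12, value 17
- mattress: volume 6, value 13
- bookshelf: volume 7, value 12
Best: $25.

$25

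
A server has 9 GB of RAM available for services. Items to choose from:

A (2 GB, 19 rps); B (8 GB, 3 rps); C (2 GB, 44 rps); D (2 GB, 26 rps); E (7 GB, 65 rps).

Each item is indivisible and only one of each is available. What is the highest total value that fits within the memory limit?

Check high-value combinations within 9 GB:
- C+E: memory 2+7=9, value 44+65=109
- D+E: memory 2+7=9, value 26+65=91
- A+C+D: memory 2+2+2=6, value 19+44+26=89
- A+E: memory 2+7=9, value 19+65=84
- C+D: memory 2+2=4, value 44+26=70
Best: 109 rps.

109 rps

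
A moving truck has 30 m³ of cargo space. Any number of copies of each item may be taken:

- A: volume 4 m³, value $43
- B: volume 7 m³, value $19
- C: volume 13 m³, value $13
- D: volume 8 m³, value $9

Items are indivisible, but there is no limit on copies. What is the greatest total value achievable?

$301

Best value-per-unit is A at 43/4, and filling with it alone uses volume 7×4=28. No mix of the others beats 7×43 = 301.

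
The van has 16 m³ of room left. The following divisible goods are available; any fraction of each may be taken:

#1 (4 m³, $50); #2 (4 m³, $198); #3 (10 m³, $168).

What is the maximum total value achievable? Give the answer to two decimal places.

Take in order of value per unit:
- #2 (198/4 per unit): all 4 → value 198, running total 198.00
- #3 (168/10 per unit): all 10 → value 168, running total 366.00
- #1 (50/4 per unit): 2 of 4 → value 2×50/4 = 25.0000, running total 391.00
Total 391.00.

391.00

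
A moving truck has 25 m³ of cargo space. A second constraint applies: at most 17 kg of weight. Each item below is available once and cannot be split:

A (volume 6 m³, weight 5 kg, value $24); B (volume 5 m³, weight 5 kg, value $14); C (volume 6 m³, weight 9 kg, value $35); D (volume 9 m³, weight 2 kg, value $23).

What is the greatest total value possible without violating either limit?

$82

Feasible sets respecting both limits:
- A+C+D: volume 21, weight 16, value 82
- B+C+D: volume 20, weight 16, value 72
- A+B+D: volume 20, weight 12, value 61
- A+C: volume 12, weight 14, value 59
Best: $82.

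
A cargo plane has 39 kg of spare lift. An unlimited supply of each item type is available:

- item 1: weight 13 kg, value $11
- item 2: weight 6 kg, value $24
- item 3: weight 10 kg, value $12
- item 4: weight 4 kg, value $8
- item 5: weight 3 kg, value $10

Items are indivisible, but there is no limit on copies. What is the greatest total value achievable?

$154

Best value-per-unit is item 2 at 24/6; filling with it alone gives 6×24 = 144.
Optimal mix: 6×item 2 + 1×item 5 → weight 39, value 154.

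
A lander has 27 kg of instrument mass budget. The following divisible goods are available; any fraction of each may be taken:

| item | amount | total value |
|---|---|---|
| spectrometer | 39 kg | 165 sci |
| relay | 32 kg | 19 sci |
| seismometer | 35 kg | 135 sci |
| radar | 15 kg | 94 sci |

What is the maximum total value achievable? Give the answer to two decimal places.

144.77

Take in order of value per unit:
- radar (94/15 per unit): all 15 → value 94, running total 94.00
- spectrometer (165/39 per unit): 12 of 39 → value 12×165/39 = 50.7692, running total 144.77
Total 144.77.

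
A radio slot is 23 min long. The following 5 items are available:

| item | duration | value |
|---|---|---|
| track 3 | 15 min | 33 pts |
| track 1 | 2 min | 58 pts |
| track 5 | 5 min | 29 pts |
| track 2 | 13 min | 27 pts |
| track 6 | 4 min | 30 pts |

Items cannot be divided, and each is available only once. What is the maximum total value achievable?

Check high-value combinations within 23 min:
- track 3+track 1+track 6: duration 15+2+4=21, value 33+58+30=121
- track 3+track 1+track 5: duration 15+2+5=22, value 33+58+29=120
- track 1+track 5+track 6: duration 2+5+4=11, value 58+29+30=117
- track 1+track 2+track 6: duration 2+13+4=19, value 58+27+30=115
Best: 121 pts.

121 pts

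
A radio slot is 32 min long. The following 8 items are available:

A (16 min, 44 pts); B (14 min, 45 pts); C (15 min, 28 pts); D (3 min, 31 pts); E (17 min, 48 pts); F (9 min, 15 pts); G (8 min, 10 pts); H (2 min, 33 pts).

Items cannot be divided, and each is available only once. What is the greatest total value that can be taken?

127 pts

Check high-value combinations within 32 min:
- D+E+F+H: duration 3+17+9+2=31, value 31+48+15+33=127
- B+D+F+H: duration 14+3+9+2=28, value 45+31+15+33=124
- A+D+F+H: duration 16+3+9+2=30, value 44+31+15+33=123
- D+E+G+H: duration 3+17+8+2=30, value 31+48+10+33=122
- A+B+H: duration 16+14+2=32, value 44+45+33=122
Best: 127 pts.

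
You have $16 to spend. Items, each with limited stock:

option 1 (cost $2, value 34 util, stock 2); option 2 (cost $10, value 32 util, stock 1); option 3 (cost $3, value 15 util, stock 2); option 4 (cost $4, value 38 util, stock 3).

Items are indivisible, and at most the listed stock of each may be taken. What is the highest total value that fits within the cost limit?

182 util

Top feasible selections:
- 2×option 1 + 3×option 4: cost 16, value 182
- 2×option 1 + 1×option 3 + 2×option 4: cost 15, value 159
- 1×option 1 + 3×option 4: cost 14, value 148
- 2×option 1 + 2×option 4: cost 12, value 144
Best: 182 util.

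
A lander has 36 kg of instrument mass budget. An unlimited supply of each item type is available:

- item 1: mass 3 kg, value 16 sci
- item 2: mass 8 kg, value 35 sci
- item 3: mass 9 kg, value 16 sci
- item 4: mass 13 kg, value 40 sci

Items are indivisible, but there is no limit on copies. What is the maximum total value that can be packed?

192 sci

Best value-per-unit is item 1 at 16/3, and filling with it alone uses mass 12×3=36. No mix of the others beats 12×16 = 192.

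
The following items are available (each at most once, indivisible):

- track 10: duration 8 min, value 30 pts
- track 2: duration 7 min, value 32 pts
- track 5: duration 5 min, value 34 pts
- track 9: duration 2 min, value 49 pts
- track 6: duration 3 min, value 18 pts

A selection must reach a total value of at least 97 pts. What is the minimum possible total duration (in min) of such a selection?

10

Subsets with value ≥ 97, sorted by total duration:
- track 5+track 9+track 6: duration 10, value 101
- track 2+track 9+track 6: duration 12, value 99
- track 10+track 9+track 6: duration 13, value 97
- track 2+track 5+track 9: duration 14, value 115
Minimum duration: 10 min.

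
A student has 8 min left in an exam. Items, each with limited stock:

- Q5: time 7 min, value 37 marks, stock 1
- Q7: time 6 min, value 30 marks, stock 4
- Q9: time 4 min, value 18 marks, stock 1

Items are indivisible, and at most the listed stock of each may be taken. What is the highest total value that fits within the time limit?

Best selections within time 8 and stock limits:
- 1×Q5: time 7, value 37
- 1×Q7: time 6, value 30
Best: 37 marks.

37 marks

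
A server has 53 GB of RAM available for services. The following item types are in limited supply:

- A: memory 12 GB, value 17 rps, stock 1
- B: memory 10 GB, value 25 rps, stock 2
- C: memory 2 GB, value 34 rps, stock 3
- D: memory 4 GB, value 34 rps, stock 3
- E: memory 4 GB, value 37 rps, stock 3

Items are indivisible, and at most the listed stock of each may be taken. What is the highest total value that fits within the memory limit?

365 rps

Top feasible selections:
- 2×B + 3×C + 3×D + 3×E: memory 50, value 365
- 1×A + 1×B + 3×C + 3×D + 3×E: memory 52, value 357
- 1×B + 3×C + 3×D + 3×E: memory 40, value 340
Best: 365 rps.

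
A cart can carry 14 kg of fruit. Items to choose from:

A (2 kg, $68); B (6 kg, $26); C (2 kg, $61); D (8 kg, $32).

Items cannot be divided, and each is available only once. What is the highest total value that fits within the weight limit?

Check high-value combinations within 14 kg:
- A+C+D: weight 2+2+8=12, value 68+61+32=161
- A+B+C: weight 2+6+2=10, value 68+26+61=155
- A+C: weight 2+2=4, value 68+61=129
- A+D: weight 2+8=10, value 68+32=100
- A+B: weight 2+6=8, value 68+26=94
Best: $161.

$161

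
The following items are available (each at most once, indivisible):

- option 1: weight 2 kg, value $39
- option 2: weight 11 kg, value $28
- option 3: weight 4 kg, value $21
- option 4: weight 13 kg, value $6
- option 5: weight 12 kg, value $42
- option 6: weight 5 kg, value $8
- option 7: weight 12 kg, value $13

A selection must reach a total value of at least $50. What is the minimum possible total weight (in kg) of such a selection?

6

Subsets with value ≥ 50, sorted by total weight:
- option 1+option 3: weight 6, value 60
- option 1+option 3+option 6: weight 11, value 68
- option 1+option 2: weight 13, value 67
Minimum weight: 6 kg.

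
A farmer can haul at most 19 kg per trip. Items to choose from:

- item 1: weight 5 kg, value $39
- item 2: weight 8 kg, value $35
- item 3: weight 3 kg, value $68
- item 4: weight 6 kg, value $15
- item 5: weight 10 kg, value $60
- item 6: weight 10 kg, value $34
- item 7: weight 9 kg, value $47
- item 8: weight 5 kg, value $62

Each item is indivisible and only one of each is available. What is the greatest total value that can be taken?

$190

This is a 0/1 knapsack; check combinations near the capacity.
- item 3+item 5+item 8: weight 3+10+5=18, value 68+60+62=190
- item 1+item 3+item 4+item 8: weight 5+3+6+5=19, value 39+68+15+62=184
- item 3+item 7+item 8: weight 3+9+5=17, value 68+47+62=177
- item 1+item 3+item 8: weight 5+3+5=13, value 39+68+62=169
- item 1+item 3+item 5: weight 5+3+10=18, value 39+68+60=167
Best: $190.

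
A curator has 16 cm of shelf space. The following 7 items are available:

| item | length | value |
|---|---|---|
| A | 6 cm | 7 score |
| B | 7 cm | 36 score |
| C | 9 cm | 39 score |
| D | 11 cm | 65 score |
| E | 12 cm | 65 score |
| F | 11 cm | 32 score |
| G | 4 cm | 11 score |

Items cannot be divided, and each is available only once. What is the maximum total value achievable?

Check high-value combinations within 16 cm:
- D+G: length 11+4=15, value 65+11=76
- E+G: length 12+4=16, value 65+11=76
- B+C: length 7+9=16, value 36+39=75
Best: 76 score.

76 score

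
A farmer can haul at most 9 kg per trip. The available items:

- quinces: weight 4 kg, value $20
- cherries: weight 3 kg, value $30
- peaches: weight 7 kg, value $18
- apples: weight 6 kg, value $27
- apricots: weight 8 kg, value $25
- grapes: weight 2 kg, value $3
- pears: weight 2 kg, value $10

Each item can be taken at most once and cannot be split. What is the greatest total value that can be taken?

$60

Check high-value combinations within 9 kg:
- quinces+cherries+pears: weight 4+3+2=9, value 20+30+10=60
- cherries+apples: weight 3+6=9, value 30+27=57
- quinces+cherries+grapes: weight 4+3+2=9, value 20+30+3=53
- quinces+cherries: weight 4+3=7, value 20+30=50
Best: $60.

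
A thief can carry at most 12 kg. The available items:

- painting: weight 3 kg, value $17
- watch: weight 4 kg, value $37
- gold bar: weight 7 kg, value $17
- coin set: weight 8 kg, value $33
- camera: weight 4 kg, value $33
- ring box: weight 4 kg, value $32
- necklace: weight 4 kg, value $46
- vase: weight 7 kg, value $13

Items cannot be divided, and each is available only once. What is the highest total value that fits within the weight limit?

$116

Check high-value combinations within 12 kg:
- watch+camera+necklace: weight 4+4+4=12, value 37+33+46=116
- watch+ring box+necklace: weight 4+4+4=12, value 37+32+46=115
- camera+ring box+necklace: weight 4+4+4=12, value 33+32+46=111
- watch+camera+ring box: weight 4+4+4=12, value 37+33+32=102
Best: $116.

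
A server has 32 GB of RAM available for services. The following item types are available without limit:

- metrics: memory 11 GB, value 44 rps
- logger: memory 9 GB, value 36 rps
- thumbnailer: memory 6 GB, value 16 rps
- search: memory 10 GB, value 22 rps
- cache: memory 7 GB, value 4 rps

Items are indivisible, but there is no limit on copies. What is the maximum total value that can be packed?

124 rps

Best value-per-unit is metrics at 44/11; filling with it alone gives 2×44 = 88.
Optimal mix: 2×metrics + 1×logger → memory 31, value 124.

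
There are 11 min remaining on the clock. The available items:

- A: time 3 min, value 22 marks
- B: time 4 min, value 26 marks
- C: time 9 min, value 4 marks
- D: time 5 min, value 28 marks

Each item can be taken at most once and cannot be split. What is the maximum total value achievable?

Check high-value combinations within 11 min:
- B+D: time 4+5=9, value 26+28=54
- A+D: time 3+5=8, value 22+28=50
- A+B: time 3+4=7, value 22+26=48
- D: time 5, value 28
Best: 54 marks.

54 marks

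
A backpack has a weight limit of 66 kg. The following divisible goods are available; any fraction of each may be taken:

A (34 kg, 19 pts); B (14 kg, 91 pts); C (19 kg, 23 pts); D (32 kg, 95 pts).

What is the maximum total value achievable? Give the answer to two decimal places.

Take in order of value per unit:
- B (91/14 per unit): all 14 → value 91, running total 91.00
- D (95/32 per unit): all 32 → value 95, running total 186.00
- C (23/19 per unit): all 19 → value 23, running total 209.00
- A (19/34 per unit): 1 of 34 → value 1×19/34 = 0.5588, running total 209.56
Total 209.56.

209.56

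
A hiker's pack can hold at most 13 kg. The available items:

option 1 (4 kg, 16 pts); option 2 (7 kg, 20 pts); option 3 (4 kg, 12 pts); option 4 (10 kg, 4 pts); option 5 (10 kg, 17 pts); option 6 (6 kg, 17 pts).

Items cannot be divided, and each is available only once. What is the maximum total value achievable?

This is a 0/1 knapsack; check combinations near the capacity.
- option 2+option 6: weight 7+6=13, value 20+17=37
- option 1+option 2: weight 4+7=11, value 16+20=36
- option 1+option 6: weight 4+6=10, value 16+17=33
Best: 37 pts.

37 pts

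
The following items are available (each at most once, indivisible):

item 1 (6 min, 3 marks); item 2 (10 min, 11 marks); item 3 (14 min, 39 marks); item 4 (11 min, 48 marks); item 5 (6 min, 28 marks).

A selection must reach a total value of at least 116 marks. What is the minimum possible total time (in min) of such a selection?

Subsets with value ≥ 116, sorted by total time:
- item 1+item 3+item 4+item 5: time 37, value 118
- item 2+item 3+item 4+item 5: time 41, value 126
- item 1+item 2+item 3+item 4+item 5: time 47, value 129
Minimum time: 37 min.

37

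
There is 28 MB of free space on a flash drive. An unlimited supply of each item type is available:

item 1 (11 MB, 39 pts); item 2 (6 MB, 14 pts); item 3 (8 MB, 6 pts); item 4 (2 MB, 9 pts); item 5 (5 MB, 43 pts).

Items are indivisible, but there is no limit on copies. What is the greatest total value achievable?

224 pts

Best value-per-unit is item 5 at 43/5; filling with it alone gives 5×43 = 215.
Optimal mix: 1×item 4 + 5×item 5 → size 27, value 224.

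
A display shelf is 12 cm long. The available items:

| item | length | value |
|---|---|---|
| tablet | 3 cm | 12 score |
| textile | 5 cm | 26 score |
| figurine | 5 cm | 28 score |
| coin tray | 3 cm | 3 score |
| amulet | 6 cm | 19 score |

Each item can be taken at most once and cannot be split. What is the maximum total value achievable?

54 score

Check high-value combinations within 12 cm:
- textile+figurine: length 5+5=10, value 26+28=54
- figurine+amulet: length 5+6=11, value 28+19=47
- textile+amulet: length 5+6=11, value 26+19=45
Best: 54 score.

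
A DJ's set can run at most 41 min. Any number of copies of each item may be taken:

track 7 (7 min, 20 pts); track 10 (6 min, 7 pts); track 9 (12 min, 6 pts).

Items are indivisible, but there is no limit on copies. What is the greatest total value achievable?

107 pts

Best value-per-unit is track 7 at 20/7; filling with it alone gives 5×20 = 100.
Optimal mix: 5×track 7 + 1×track 10 → duration 41, value 107.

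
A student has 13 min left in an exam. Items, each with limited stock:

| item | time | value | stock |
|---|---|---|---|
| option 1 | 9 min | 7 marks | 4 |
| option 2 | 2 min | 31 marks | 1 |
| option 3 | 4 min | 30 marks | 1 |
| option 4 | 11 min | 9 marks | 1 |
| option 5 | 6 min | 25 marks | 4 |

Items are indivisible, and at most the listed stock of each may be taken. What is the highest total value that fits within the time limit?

Best selections within time 13 and stock limits:
- 1×option 2 + 1×option 3 + 1×option 5: time 12, value 86
- 1×option 2 + 1×option 3: time 6, value 61
Best: 86 marks.

86 marks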